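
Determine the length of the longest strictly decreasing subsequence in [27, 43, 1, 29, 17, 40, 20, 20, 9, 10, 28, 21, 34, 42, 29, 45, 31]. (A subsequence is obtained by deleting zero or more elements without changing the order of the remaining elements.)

4

One longest decreasing subsequence is 43, 29, 17, 9 (positions 2,4,5,9), of length 4; no longer one exists.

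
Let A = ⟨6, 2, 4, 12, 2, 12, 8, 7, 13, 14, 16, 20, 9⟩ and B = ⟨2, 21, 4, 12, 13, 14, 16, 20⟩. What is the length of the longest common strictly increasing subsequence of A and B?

A longest common strictly increasing subsequence is 2, 4, 12, 13, 14, 16, 20 (length 7); it appears in order in both A and B, and no longer such subsequence exists.

7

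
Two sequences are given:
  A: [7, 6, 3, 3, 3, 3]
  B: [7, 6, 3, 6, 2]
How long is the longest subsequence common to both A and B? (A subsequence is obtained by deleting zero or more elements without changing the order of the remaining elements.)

3

Backtracking the LCS table gives one alignment: 7 (A1,B1) → 6 (A2,B2) → 3 (A3,B3).
So the longest common subsequence has length 3.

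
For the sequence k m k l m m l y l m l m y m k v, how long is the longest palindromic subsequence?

One longest palindromic subsequence is kmmmlylmmmk (positions 1,2,5,6,7,8,9,10,12,14,15); it reads the same forward and backward, and the interval DP gives dp[1][16] = 11.

11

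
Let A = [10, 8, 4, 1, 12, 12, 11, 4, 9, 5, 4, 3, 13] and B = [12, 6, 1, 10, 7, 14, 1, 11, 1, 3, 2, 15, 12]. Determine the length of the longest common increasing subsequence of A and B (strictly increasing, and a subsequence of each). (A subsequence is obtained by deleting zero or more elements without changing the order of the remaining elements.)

A longest common strictly increasing subsequence is 1, 11 (length 2); it appears in order in both A and B, and no longer such subsequence exists.

2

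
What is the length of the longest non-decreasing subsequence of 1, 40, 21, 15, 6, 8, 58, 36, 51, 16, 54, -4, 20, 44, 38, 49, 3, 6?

One longest non-decreasing subsequence is 1, 6, 8, 16, 20, 44, 49 (positions 1,5,6,10,13,14,16), of length 7; no longer one exists.

7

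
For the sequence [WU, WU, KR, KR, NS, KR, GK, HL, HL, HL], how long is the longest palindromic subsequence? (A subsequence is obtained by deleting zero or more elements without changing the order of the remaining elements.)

3

Using dp[i][j] = 2 + dp[i+1][j−1] if the ends match, else max(dp[i+1][j], dp[i][j−1]):
dp[1][10] = 3. A witness is HL HL HL at positions 8,9,10.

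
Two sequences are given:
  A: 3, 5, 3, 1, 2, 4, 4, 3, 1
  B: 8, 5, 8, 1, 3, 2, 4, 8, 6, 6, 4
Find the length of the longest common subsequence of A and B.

5

Backtracking the LCS table gives one alignment: 5 (A2,B2) → 3 (A3,B5) → 2 (A5,B6) → 4 (A6,B7) → 4 (A7,B11).
So the longest common subsequence has length 5.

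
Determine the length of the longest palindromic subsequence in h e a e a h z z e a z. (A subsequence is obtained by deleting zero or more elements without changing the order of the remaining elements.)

6

One longest palindromic subsequence is aezzea (positions 3,4,7,8,9,10); it reads the same forward and backward, and the interval DP gives dp[1][11] = 6.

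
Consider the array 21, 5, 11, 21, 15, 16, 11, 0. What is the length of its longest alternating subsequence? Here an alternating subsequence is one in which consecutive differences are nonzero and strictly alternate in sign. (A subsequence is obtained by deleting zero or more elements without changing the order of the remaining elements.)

A longest alternating subsequence is 21, 5, 21, 15, 16, 11 (positions 1,2,4,5,6,7); its 5 consecutive differences strictly alternate in sign, and length 6 is optimal.

6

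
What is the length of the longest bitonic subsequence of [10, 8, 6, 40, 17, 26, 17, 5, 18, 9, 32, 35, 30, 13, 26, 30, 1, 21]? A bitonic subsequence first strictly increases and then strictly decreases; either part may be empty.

Let inc[i] be the LIS ending at i and dec[i] the longest strictly decreasing subsequence starting at i. inc = [1, 1, 1, 2, 2, 3, 2, 1, 3, 2, 4, 5, 4, 3, 4, 5, 1, 4], dec = [5, 4, 3, 5, 3, 4, 3, 2, 3, 2, 4, 4, 3, 2, 2, 2, 1, 1].
max_i inc[i]+dec[i]−1 = 8, with one witness 10, 17, 26, 32, 35, 30, 26, 21.

8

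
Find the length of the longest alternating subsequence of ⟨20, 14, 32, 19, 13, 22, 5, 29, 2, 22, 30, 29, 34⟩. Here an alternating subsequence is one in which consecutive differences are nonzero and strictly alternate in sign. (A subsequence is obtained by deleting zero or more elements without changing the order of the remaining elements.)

11

A longest alternating subsequence is 20, 14, 32, 19, 22, 5, 29, 2, 30, 29, 34 (positions 1,2,3,4,6,7,8,9,11,12,13); its 10 consecutive differences strictly alternate in sign, and length 11 is optimal.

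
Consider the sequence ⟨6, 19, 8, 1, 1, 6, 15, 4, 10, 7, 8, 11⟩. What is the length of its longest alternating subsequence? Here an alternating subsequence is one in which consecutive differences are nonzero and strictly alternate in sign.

A longest alternating subsequence is 6, 19, 1, 6, 4, 10, 7, 8 (positions 1,2,4,6,8,9,10,11); its 7 consecutive differences strictly alternate in sign, and length 8 is optimal.

8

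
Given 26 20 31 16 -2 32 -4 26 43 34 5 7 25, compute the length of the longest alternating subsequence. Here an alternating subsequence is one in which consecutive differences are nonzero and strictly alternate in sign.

A longest alternating subsequence is 26, 20, 31, 16, 32, -4, 26, 5, 7 (positions 1,2,3,4,6,7,8,11,12); its 8 consecutive differences strictly alternate in sign, and length 9 is optimal.

9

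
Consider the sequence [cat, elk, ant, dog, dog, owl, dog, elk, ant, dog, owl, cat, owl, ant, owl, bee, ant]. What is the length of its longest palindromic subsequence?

9

One longest palindromic subsequence is ant owl ant owl cat owl ant owl ant (positions 3,6,9,11,12,13,14,15,17); it reads the same forward and backward, and the interval DP gives dp[1][17] = 9.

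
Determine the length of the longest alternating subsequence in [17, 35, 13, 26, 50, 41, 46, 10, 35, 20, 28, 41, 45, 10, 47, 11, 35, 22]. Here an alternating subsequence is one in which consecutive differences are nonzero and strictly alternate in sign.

Track the best alternating length ending on an up-step vs a down-step at each position: up/down = 1/1, 2/1, 1/3, 4/3, 4/1, 4/5, 6/5, 1/7, 8/7, 8/9, 10/9, 10/7, 10/7, 1/11, 12/5, 12/13, 14/13, 14/15.
The maximum over both is 15; one such subsequence is 17, 35, 13, 50, 41, 46, 10, 35, 20, 28, 10, 47, 11, 35, 22.

15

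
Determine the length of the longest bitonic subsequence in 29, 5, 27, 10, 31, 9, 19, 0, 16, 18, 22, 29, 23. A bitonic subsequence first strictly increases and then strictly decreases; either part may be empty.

7

One longest bitonic subsequence is 5, 10, 16, 18, 22, 29, 23 (positions 2,4,9,10,11,12,13): it rises to 29 then falls. Length 7 is optimal.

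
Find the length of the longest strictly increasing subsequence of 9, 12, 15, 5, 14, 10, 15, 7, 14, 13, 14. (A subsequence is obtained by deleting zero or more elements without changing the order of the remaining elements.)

Scanning left to right, the best length ending at each element is: 9→1, 12→2, 15→3, 5→1, 14→3, 10→2, 15→4, 7→2, 14→3, 13→3, 14→4.
So the longest increasing subsequence has length 4, e.g. 9, 12, 14, 15.

4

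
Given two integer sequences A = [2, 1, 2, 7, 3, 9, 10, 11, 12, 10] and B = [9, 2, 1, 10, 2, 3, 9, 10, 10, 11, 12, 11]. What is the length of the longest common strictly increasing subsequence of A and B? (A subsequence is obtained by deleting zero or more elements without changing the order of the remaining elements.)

7

For each value that appears in both, track the longest common increasing run ending there.
The best achievable length is 7; one witness is 1, 2, 3, 9, 10, 11, 12 (A-positions 2,3,5,6,7,8,9, B-positions 3,5,6,7,8,10,11).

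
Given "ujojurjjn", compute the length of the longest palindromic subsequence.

One longest palindromic subsequence is jjrjj (positions 2,4,6,7,8); it reads the same forward and backward, and the interval DP gives dp[1][9] = 5.

5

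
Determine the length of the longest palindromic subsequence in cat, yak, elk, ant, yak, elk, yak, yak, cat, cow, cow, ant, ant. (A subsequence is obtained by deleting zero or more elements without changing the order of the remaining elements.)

7

One longest palindromic subsequence is cat yak yak elk yak yak cat (positions 1,2,5,6,7,8,9); it reads the same forward and backward, and the interval DP gives dp[1][13] = 7.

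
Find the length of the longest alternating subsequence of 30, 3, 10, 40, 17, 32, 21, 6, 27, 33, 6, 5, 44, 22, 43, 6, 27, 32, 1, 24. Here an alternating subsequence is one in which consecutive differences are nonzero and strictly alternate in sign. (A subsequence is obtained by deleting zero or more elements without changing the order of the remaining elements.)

15

Track the best alternating length ending on an up-step vs a down-step at each position: up/down = 1/1, 1/2, 3/2, 3/1, 3/4, 5/4, 5/6, 3/6, 7/6, 7/4, 3/8, 3/8, 9/1, 9/10, 11/10, 9/12, 13/12, 13/12, 1/14, 15/14.
The maximum over both is 15; one such subsequence is 30, 3, 40, 17, 32, 21, 27, 6, 44, 22, 43, 6, 27, 1, 24.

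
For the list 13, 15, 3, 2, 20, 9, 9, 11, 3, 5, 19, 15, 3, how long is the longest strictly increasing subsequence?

4

Scanning left to right, the best length ending at each element is: 13→1, 15→2, 3→1, 2→1, 20→3, 9→2, 9→2, 11→3, 3→2, 5→3, 19→4, 15→4, 3→2.
So the longest increasing subsequence has length 4, e.g. 3, 9, 11, 19.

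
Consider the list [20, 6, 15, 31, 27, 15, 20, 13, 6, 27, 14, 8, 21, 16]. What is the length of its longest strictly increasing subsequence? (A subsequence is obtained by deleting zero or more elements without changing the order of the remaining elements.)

4

One longest increasing subsequence is 6, 15, 20, 27 (positions 2,3,7,10), of length 4; no longer one exists.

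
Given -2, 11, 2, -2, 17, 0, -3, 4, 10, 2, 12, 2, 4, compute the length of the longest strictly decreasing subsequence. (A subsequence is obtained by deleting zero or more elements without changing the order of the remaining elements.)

4

Let dp[i] be the longest decreasing subsequence ending at position i. Then dp = [1, 1, 2, 3, 1, 3, 4, 2, 2, 3, 2, 3, 3].
The maximum is 4; one witness is 11, 2, -2, -3 at positions 2,3,4,7.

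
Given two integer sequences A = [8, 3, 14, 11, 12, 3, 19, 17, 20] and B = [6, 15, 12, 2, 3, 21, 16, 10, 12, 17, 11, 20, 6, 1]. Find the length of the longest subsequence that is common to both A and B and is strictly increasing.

4

For each value that appears in both, track the longest common increasing run ending there.
The best achievable length is 4; one witness is 3, 12, 17, 20 (A-positions 2,5,8,9, B-positions 5,9,10,12).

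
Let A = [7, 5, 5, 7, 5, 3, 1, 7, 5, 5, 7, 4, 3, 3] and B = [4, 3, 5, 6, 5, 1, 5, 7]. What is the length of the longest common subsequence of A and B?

A longest common subsequence is 5, 5, 1, 5, 7 (length 5); the LCS DP confirms no longer common subsequence exists.

5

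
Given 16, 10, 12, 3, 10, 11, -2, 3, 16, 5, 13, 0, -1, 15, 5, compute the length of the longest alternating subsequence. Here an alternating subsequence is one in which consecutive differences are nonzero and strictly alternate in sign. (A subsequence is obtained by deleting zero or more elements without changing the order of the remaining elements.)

Track the best alternating length ending on an up-step vs a down-step at each position: up/down = 1/1, 1/2, 3/2, 1/4, 5/4, 5/4, 1/6, 7/6, 7/1, 7/8, 9/8, 7/10, 7/10, 11/8, 11/12.
The maximum over both is 12; one such subsequence is 16, 10, 12, 3, 10, -2, 16, 5, 13, 0, 15, 5.

12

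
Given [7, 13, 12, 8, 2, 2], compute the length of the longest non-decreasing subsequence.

Scanning left to right, the best length ending at each element is: 7→1, 13→2, 12→2, 8→2, 2→1, 2→2.
So the longest non-decreasing subsequence has length 2, e.g. 7, 13.

2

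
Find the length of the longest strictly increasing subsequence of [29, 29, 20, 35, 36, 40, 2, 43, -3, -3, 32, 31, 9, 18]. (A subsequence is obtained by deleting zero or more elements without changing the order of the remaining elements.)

5

One longest increasing subsequence is 29, 35, 36, 40, 43 (positions 1,4,5,6,8), of length 5; no longer one exists.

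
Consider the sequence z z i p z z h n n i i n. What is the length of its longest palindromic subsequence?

One longest palindromic subsequence is zzpzz (positions 1,2,4,5,6); it reads the same forward and backward, and the interval DP gives dp[1][12] = 5.

5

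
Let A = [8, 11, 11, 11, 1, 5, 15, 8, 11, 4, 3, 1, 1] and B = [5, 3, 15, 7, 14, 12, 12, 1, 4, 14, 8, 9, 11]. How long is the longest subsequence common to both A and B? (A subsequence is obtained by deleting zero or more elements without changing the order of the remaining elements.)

4

Backtracking the LCS table gives one alignment: 5 (A6,B1) → 15 (A7,B3) → 8 (A8,B11) → 11 (A9,B13).
So the longest common subsequence has length 4.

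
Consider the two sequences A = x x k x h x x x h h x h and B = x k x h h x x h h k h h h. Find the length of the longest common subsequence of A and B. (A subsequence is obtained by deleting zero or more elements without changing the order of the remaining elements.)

A longest common subsequence is xkxhxxhhh (length 9); the LCS DP confirms no longer common subsequence exists.

9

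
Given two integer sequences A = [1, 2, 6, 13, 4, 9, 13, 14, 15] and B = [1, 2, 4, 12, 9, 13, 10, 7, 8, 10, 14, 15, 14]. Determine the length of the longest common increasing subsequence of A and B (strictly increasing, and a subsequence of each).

7

For each value that appears in both, track the longest common increasing run ending there.
The best achievable length is 7; one witness is 1, 2, 4, 9, 13, 14, 15 (A-positions 1,2,5,6,7,8,9, B-positions 1,2,3,5,6,11,12).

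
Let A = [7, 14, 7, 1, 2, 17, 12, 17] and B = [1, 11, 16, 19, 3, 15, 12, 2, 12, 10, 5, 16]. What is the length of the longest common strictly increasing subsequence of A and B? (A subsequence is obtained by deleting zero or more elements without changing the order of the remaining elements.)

For each value that appears in both, track the longest common increasing run ending there.
The best achievable length is 3; one witness is 1, 2, 12 (A-positions 4,5,7, B-positions 1,8,9).

3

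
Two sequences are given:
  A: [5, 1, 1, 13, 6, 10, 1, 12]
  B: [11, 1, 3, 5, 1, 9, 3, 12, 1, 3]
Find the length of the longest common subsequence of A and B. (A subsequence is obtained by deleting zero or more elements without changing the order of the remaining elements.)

3

Backtracking the LCS table gives one alignment: 5 (A1,B4) → 1 (A2,B5) → 1 (A3,B9).
So the longest common subsequence has length 3.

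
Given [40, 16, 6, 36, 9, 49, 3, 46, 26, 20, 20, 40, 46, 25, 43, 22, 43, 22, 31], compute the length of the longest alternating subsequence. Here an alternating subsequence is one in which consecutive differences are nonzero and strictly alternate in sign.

15

A longest alternating subsequence is 40, 16, 36, 9, 49, 3, 46, 26, 40, 25, 43, 22, 43, 22, 31 (positions 1,2,4,5,6,7,8,9,12,14,15,16,17,18,19); its 14 consecutive differences strictly alternate in sign, and length 15 is optimal.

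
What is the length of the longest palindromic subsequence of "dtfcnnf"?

4

Using dp[i][j] = 2 + dp[i+1][j−1] if the ends match, else max(dp[i+1][j], dp[i][j−1]):
dp[1][7] = 4. A witness is fnnf at positions 3,5,6,7.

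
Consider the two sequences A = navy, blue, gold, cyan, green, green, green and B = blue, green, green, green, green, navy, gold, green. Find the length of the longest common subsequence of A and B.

4

A longest common subsequence is blue, green, green, green (length 4); the LCS DP confirms no longer common subsequence exists.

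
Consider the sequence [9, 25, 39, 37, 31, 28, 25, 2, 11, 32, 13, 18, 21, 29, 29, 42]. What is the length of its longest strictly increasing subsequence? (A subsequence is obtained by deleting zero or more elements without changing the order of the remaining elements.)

Scanning left to right, the best length ending at each element is: 9→1, 25→2, 39→3, 37→3, 31→3, 28→3, 25→2, 2→1, 11→2, 32→4, 13→3, 18→4, 21→5, 29→6, 29→6, 42→7.
So the longest increasing subsequence has length 7, e.g. 9, 11, 13, 18, 21, 29, 42.

7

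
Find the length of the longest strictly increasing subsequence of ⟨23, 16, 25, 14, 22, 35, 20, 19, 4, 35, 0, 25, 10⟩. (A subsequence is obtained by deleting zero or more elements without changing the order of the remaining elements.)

Let dp[i] be the longest increasing subsequence ending at position i. Then dp = [1, 1, 2, 1, 2, 3, 2, 2, 1, 3, 1, 3, 2].
The maximum is 3; one witness is 23, 25, 35 at positions 1,3,6.

3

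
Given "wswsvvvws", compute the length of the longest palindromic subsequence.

Using dp[i][j] = 2 + dp[i+1][j−1] if the ends match, else max(dp[i+1][j], dp[i][j−1]):
dp[1][9] = 7. A witness is swvvvws at positions 2,3,5,6,7,8,9.

7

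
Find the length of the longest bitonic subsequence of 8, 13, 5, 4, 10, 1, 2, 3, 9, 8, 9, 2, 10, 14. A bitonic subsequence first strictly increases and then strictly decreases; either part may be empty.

Let inc[i] be the LIS ending at i and dec[i] the longest strictly decreasing subsequence starting at i. inc = [1, 2, 1, 1, 2, 1, 2, 3, 4, 4, 5, 2, 6, 7], dec = [5, 5, 4, 3, 4, 1, 1, 2, 3, 2, 2, 1, 1, 1].
max_i inc[i]+dec[i]−1 = 7, with one witness 1, 2, 3, 8, 9, 10, 14.

7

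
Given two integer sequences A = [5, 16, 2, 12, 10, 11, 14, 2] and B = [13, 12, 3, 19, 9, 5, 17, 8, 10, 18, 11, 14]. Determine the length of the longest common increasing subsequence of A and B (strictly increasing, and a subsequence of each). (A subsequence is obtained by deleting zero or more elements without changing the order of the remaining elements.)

For each value that appears in both, track the longest common increasing run ending there.
The best achievable length is 4; one witness is 5, 10, 11, 14 (A-positions 1,5,6,7, B-positions 6,9,11,12).

4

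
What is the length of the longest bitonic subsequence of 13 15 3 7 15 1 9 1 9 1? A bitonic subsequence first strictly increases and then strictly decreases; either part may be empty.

One longest bitonic subsequence is 3, 7, 15, 9, 1 (positions 3,4,5,9,10): it rises to 15 then falls. Length 5 is optimal.

5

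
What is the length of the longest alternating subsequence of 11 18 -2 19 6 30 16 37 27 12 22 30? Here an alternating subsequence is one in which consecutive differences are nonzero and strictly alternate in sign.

10

A longest alternating subsequence is 11, 18, -2, 19, 6, 30, 16, 37, 12, 22 (positions 1,2,3,4,5,6,7,8,10,11); its 9 consecutive differences strictly alternate in sign, and length 10 is optimal.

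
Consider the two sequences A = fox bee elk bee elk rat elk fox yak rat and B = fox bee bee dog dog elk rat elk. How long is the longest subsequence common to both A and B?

6

A longest common subsequence is fox, bee, bee, elk, rat, elk (length 6); the LCS DP confirms no longer common subsequence exists.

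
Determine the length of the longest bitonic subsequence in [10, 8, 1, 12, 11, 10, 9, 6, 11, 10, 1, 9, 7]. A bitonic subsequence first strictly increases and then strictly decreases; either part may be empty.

One longest bitonic subsequence is 10, 12, 11, 10, 9, 6, 1 (positions 1,4,5,6,7,8,11): it rises to 12 then falls. Length 7 is optimal.

7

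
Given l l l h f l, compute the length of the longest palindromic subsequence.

4

Using dp[i][j] = 2 + dp[i+1][j−1] if the ends match, else max(dp[i+1][j], dp[i][j−1]):
dp[1][6] = 4. A witness is llll at positions 1,2,3,6.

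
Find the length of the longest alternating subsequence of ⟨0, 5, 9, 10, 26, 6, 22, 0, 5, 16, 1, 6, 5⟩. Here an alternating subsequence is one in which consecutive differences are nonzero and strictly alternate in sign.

9

Track the best alternating length ending on an up-step vs a down-step at each position: up/down = 1/1, 2/1, 2/1, 2/1, 2/1, 2/3, 4/3, 1/5, 6/5, 6/5, 6/7, 8/7, 8/9.
The maximum over both is 9; one such subsequence is 0, 9, 6, 22, 0, 5, 1, 6, 5.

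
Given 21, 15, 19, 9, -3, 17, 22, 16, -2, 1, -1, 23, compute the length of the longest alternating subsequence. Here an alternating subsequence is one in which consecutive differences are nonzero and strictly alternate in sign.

Track the best alternating length ending on an up-step vs a down-step at each position: up/down = 1/1, 1/2, 3/2, 1/4, 1/4, 5/4, 5/1, 5/6, 5/6, 7/6, 7/8, 9/1.
The maximum over both is 9; one such subsequence is 21, 15, 19, 9, 17, -2, 1, -1, 23.

9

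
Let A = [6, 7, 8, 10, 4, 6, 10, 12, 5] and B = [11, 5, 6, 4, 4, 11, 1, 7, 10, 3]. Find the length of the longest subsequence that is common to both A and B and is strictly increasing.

For each value that appears in both, track the longest common increasing run ending there.
The best achievable length is 3; one witness is 6, 7, 10 (A-positions 1,2,4, B-positions 3,8,9).

3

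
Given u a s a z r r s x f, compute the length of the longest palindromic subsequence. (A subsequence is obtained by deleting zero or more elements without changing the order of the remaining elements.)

4

Using dp[i][j] = 2 + dp[i+1][j−1] if the ends match, else max(dp[i+1][j], dp[i][j−1]):
dp[1][10] = 4. A witness is srrs at positions 3,6,7,8.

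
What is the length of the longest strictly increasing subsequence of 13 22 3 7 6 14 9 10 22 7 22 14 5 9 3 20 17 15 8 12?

6

One longest increasing subsequence is 3, 7, 9, 10, 14, 20 (positions 3,4,7,8,12,16), of length 6; no longer one exists.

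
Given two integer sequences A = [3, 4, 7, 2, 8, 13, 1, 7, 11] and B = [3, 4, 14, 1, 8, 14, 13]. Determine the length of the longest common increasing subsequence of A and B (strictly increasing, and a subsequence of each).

A longest common strictly increasing subsequence is 3, 4, 8, 13 (length 4); it appears in order in both A and B, and no longer such subsequence exists.

4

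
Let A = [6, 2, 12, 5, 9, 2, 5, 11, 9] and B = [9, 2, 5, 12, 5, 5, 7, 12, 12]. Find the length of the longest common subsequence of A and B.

4

Backtracking the LCS table gives one alignment: 2 (A2,B2) → 12 (A3,B4) → 5 (A4,B5) → 5 (A7,B6).
So the longest common subsequence has length 4.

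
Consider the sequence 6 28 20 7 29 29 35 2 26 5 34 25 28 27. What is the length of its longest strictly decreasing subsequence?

4

Let dp[i] be the longest decreasing subsequence ending at position i. Then dp = [1, 1, 2, 3, 1, 1, 1, 4, 2, 4, 2, 3, 3, 4].
The maximum is 4; one witness is 28, 20, 7, 2 at positions 2,3,4,8.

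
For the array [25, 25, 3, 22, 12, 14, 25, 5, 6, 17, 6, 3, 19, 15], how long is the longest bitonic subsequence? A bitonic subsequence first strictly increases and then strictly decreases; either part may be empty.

Let inc[i] be the LIS ending at i and dec[i] the longest strictly decreasing subsequence starting at i. inc = [1, 1, 1, 2, 2, 3, 4, 2, 3, 4, 3, 1, 5, 4], dec = [5, 5, 1, 4, 3, 3, 4, 2, 2, 3, 2, 1, 2, 1].
max_i inc[i]+dec[i]−1 = 7, with one witness 3, 12, 14, 25, 17, 6, 3.

7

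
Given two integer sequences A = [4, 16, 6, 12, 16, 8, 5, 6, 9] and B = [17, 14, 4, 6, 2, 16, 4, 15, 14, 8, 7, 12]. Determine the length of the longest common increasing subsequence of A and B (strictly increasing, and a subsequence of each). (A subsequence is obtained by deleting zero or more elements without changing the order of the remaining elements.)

For each value that appears in both, track the longest common increasing run ending there.
The best achievable length is 3; one witness is 4, 6, 16 (A-positions 1,3,5, B-positions 3,4,6).

3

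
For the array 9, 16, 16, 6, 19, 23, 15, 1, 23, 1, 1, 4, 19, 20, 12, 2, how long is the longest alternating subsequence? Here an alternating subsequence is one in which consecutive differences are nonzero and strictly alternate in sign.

Track the best alternating length ending on an up-step vs a down-step at each position: up/down = 1/1, 2/1, 2/1, 1/3, 4/1, 4/1, 4/5, 1/5, 6/1, 1/7, 1/7, 8/7, 8/7, 8/7, 8/9, 8/9.
The maximum over both is 9; one such subsequence is 9, 16, 6, 19, 15, 23, 1, 19, 12.

9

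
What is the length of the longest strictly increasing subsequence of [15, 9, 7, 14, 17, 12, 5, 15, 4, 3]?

3

Let dp[i] be the longest increasing subsequence ending at position i. Then dp = [1, 1, 1, 2, 3, 2, 1, 3, 1, 1].
The maximum is 3; one witness is 9, 14, 17 at positions 2,4,5.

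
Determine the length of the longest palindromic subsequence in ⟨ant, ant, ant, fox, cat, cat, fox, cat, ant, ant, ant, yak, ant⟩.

10

Using dp[i][j] = 2 + dp[i+1][j−1] if the ends match, else max(dp[i+1][j], dp[i][j−1]):
dp[1][13] = 10. A witness is ant ant ant fox cat cat fox ant ant ant at positions 1,2,3,4,5,6,7,10,11,13.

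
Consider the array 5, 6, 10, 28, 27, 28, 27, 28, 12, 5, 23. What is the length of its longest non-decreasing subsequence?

One longest non-decreasing subsequence is 5, 6, 10, 28, 28, 28 (positions 1,2,3,4,6,8), of length 6; no longer one exists.

6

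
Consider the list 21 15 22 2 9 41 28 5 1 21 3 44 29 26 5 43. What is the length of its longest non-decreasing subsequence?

Scanning left to right, the best length ending at each element is: 21→1, 15→1, 22→2, 2→1, 9→2, 41→3, 28→3, 5→2, 1→1, 21→3, 3→2, 44→4, 29→4, 26→4, 5→3, 43→5.
So the longest non-decreasing subsequence has length 5, e.g. 21, 22, 28, 29, 43.

5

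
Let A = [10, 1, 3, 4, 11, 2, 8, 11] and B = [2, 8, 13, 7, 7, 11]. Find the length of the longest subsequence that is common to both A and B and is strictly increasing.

A longest common strictly increasing subsequence is 2, 8, 11 (length 3); it appears in order in both A and B, and no longer such subsequence exists.

3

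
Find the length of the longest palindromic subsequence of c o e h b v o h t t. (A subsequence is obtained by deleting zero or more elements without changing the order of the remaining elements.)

3

One longest palindromic subsequence is hoh (positions 4,7,8); it reads the same forward and backward, and the interval DP gives dp[1][10] = 3.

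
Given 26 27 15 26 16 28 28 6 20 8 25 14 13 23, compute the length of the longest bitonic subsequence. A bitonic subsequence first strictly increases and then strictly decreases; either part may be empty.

6

One longest bitonic subsequence is 26, 27, 26, 25, 14, 13 (positions 1,2,4,11,12,13): it rises to 27 then falls. Length 6 is optimal.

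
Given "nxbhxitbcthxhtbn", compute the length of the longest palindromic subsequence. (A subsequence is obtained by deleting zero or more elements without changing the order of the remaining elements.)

11

Using dp[i][j] = 2 + dp[i+1][j−1] if the ends match, else max(dp[i+1][j], dp[i][j−1]):
dp[1][16] = 11. A witness is nbhxtctxhbn at positions 1,3,4,5,7,9,10,12,13,15,16.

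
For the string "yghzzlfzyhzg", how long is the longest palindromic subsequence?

One longest palindromic subsequence is gzzfzzg (positions 2,4,5,7,8,11,12); it reads the same forward and backward, and the interval DP gives dp[1][12] = 7.

7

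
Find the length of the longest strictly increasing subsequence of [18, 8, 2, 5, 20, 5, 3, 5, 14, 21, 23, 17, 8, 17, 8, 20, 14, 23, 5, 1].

7

One longest increasing subsequence is 2, 3, 5, 14, 17, 20, 23 (positions 3,7,8,9,12,16,18), of length 7; no longer one exists.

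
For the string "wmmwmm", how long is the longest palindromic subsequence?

One longest palindromic subsequence is mmwmm (positions 2,3,4,5,6); it reads the same forward and backward, and the interval DP gives dp[1][6] = 5.

5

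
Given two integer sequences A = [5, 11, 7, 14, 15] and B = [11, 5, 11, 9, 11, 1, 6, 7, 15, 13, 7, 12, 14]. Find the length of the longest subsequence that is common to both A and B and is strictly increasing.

3

For each value that appears in both, track the longest common increasing run ending there.
The best achievable length is 3; one witness is 5, 11, 15 (A-positions 1,2,5, B-positions 2,3,9).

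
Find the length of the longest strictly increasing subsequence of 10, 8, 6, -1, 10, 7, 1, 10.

3

One longest increasing subsequence is 6, 7, 10 (positions 3,6,8), of length 3; no longer one exists.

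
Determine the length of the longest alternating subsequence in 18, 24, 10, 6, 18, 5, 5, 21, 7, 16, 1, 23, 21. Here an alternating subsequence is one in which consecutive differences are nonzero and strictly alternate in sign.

Track the best alternating length ending on an up-step vs a down-step at each position: up/down = 1/1, 2/1, 1/3, 1/3, 4/3, 1/5, 1/5, 6/3, 6/7, 8/7, 1/9, 10/3, 10/11.
The maximum over both is 11; one such subsequence is 18, 24, 10, 18, 5, 21, 7, 16, 1, 23, 21.

11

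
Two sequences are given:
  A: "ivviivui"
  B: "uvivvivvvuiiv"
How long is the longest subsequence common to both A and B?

A longest common subsequence is ivvivui (length 7); the LCS DP confirms no longer common subsequence exists.

7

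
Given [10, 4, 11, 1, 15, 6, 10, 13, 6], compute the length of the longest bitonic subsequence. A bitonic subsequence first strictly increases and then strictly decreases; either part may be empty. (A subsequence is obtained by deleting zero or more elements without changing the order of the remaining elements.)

Let inc[i] be the LIS ending at i and dec[i] the longest strictly decreasing subsequence starting at i. inc = [1, 1, 2, 1, 3, 2, 3, 4, 2], dec = [3, 2, 3, 1, 3, 1, 2, 2, 1].
max_i inc[i]+dec[i]−1 = 5, with one witness 10, 11, 15, 13, 6.

5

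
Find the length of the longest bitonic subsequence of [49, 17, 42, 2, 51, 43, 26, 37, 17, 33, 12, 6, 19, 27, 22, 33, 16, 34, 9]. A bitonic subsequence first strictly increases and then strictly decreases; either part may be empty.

Let inc[i] be the LIS ending at i and dec[i] the longest strictly decreasing subsequence starting at i. inc = [1, 1, 2, 1, 3, 3, 2, 3, 2, 3, 2, 2, 3, 4, 4, 5, 3, 6, 3], dec = [8, 3, 7, 1, 8, 7, 4, 6, 3, 5, 2, 1, 3, 4, 3, 3, 2, 2, 1].
max_i inc[i]+dec[i]−1 = 10, with one witness 17, 42, 51, 43, 37, 33, 27, 22, 16, 9.

10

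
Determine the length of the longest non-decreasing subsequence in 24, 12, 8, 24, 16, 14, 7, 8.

Scanning left to right, the best length ending at each element is: 24→1, 12→1, 8→1, 24→2, 16→2, 14→2, 7→1, 8→2.
So the longest non-decreasing subsequence has length 2, e.g. 24, 24.

2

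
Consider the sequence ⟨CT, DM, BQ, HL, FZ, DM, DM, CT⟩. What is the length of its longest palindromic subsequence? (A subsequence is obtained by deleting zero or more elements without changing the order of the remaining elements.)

Using dp[i][j] = 2 + dp[i+1][j−1] if the ends match, else max(dp[i+1][j], dp[i][j−1]):
dp[1][8] = 5. A witness is CT DM DM DM CT at positions 1,2,6,7,8.

5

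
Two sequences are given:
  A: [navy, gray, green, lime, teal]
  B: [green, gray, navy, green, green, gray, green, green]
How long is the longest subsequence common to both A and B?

3

A longest common subsequence is navy, gray, green (length 3); the LCS DP confirms no longer common subsequence exists.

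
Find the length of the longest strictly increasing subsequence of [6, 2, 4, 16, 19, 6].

Let dp[i] be the longest increasing subsequence ending at position i. Then dp = [1, 1, 2, 3, 4, 3].
The maximum is 4; one witness is 2, 4, 16, 19 at positions 2,3,4,5.

4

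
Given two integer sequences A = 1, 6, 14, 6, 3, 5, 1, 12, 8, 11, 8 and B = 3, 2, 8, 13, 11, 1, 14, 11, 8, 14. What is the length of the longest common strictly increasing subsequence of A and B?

For each value that appears in both, track the longest common increasing run ending there.
The best achievable length is 3; one witness is 3, 8, 11 (A-positions 5,9,10, B-positions 1,3,5).

3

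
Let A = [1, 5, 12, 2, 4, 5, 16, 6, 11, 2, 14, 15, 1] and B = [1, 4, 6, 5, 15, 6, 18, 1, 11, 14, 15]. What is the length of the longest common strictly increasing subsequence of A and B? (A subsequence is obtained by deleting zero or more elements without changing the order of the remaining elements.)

7

A longest common strictly increasing subsequence is 1, 4, 5, 6, 11, 14, 15 (length 7); it appears in order in both A and B, and no longer such subsequence exists.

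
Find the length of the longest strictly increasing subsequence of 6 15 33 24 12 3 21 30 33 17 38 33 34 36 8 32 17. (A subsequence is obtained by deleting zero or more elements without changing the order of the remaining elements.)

7

One longest increasing subsequence is 6, 15, 24, 30, 33, 34, 36 (positions 1,2,4,8,9,13,14), of length 7; no longer one exists.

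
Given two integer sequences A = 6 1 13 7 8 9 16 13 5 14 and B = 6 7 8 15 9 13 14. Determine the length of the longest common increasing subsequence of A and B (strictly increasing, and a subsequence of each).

For each value that appears in both, track the longest common increasing run ending there.
The best achievable length is 6; one witness is 6, 7, 8, 9, 13, 14 (A-positions 1,4,5,6,8,10, B-positions 1,2,3,5,6,7).

6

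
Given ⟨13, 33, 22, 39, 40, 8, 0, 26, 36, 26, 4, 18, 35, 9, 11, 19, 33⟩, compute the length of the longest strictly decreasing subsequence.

5

Let dp[i] be the longest decreasing subsequence ending at position i. Then dp = [1, 1, 2, 1, 1, 3, 4, 2, 2, 3, 4, 4, 3, 5, 5, 4, 4].
The maximum is 5; one witness is 39, 36, 26, 18, 9 at positions 4,9,10,12,14.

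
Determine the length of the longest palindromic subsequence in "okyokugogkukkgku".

9

Using dp[i][j] = 2 + dp[i+1][j−1] if the ends match, else max(dp[i+1][j], dp[i][j−1]):
dp[1][16] = 9. A witness is kkugogukk at positions 2,5,6,7,8,9,11,13,15.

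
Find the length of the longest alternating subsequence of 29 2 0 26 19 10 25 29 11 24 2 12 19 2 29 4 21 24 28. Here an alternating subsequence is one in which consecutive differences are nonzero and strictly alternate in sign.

13

A longest alternating subsequence is 29, 2, 26, 19, 25, 11, 24, 2, 12, 2, 29, 4, 21 (positions 1,2,4,5,7,9,10,11,12,14,15,16,17); its 12 consecutive differences strictly alternate in sign, and length 13 is optimal.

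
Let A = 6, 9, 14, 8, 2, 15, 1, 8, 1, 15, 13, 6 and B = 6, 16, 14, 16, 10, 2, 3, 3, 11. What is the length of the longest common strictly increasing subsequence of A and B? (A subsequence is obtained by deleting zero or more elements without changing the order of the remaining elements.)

For each value that appears in both, track the longest common increasing run ending there.
The best achievable length is 2; one witness is 6, 14 (A-positions 1,3, B-positions 1,3).

2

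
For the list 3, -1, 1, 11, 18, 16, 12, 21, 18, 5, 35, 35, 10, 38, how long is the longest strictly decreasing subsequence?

Let dp[i] be the longest decreasing subsequence ending at position i. Then dp = [1, 2, 2, 1, 1, 2, 3, 1, 2, 4, 1, 1, 4, 1].
The maximum is 4; one witness is 18, 16, 12, 5 at positions 5,6,7,10.

4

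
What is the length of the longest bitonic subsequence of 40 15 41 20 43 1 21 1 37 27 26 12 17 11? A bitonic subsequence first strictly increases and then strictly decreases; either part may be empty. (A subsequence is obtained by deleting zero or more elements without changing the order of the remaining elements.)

8

Let inc[i] be the LIS ending at i and dec[i] the longest strictly decreasing subsequence starting at i. inc = [1, 1, 2, 2, 3, 1, 3, 1, 4, 4, 4, 2, 3, 2], dec = [6, 3, 6, 3, 6, 1, 3, 1, 5, 4, 3, 2, 2, 1].
max_i inc[i]+dec[i]−1 = 8, with one witness 40, 41, 43, 37, 27, 26, 17, 11.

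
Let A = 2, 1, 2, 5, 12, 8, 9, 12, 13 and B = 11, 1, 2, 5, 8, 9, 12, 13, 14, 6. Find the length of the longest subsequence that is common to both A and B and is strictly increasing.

7

For each value that appears in both, track the longest common increasing run ending there.
The best achievable length is 7; one witness is 1, 2, 5, 8, 9, 12, 13 (A-positions 2,3,4,6,7,8,9, B-positions 2,3,4,5,6,7,8).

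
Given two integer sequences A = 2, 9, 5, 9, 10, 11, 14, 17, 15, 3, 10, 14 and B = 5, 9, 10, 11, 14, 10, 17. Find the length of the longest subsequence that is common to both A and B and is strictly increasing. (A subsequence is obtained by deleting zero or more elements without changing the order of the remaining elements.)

6

A longest common strictly increasing subsequence is 5, 9, 10, 11, 14, 17 (length 6); it appears in order in both A and B, and no longer such subsequence exists.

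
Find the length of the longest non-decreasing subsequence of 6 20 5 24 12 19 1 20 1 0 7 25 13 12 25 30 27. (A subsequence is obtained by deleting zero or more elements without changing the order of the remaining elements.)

7

Let dp[i] be the longest non-decreasing subsequence ending at position i. Then dp = [1, 2, 1, 3, 2, 3, 1, 4, 2, 1, 3, 5, 4, 4, 6, 7, 7].
The maximum is 7; one witness is 6, 12, 19, 20, 25, 25, 30 at positions 1,5,6,8,12,15,16.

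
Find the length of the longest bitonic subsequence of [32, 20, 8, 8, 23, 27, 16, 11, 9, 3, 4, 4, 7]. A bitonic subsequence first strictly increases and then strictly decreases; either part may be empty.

7

One longest bitonic subsequence is 20, 23, 27, 16, 11, 9, 7 (positions 2,5,6,7,8,9,13): it rises to 27 then falls. Length 7 is optimal.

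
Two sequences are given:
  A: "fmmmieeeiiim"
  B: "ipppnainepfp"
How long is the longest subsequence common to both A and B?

2

A longest common subsequence is ie (length 2); the LCS DP confirms no longer common subsequence exists.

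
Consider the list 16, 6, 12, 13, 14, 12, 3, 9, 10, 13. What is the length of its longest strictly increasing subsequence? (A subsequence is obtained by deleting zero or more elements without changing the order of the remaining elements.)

One longest increasing subsequence is 6, 12, 13, 14 (positions 2,3,4,5), of length 4; no longer one exists.

4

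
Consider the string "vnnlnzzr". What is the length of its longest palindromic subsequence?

3

One longest palindromic subsequence is nln (positions 3,4,5); it reads the same forward and backward, and the interval DP gives dp[1][8] = 3.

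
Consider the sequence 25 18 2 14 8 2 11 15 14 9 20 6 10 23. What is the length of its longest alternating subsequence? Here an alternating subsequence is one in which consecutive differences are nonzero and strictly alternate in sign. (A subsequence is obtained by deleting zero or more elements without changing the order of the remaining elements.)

9

Track the best alternating length ending on an up-step vs a down-step at each position: up/down = 1/1, 1/2, 1/2, 3/2, 3/4, 1/4, 5/4, 5/2, 5/6, 5/6, 7/2, 5/8, 9/8, 9/2.
The maximum over both is 9; one such subsequence is 25, 2, 14, 8, 15, 14, 20, 6, 10.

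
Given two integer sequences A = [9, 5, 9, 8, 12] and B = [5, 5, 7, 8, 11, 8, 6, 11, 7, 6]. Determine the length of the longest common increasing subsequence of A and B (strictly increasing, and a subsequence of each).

For each value that appears in both, track the longest common increasing run ending there.
The best achievable length is 2; one witness is 5, 8 (A-positions 2,4, B-positions 1,4).

2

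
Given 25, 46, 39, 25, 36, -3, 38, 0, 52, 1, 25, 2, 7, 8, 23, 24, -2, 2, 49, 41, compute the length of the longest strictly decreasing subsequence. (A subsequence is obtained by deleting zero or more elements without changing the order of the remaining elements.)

6

Let dp[i] be the longest decreasing subsequence ending at position i. Then dp = [1, 1, 2, 3, 3, 4, 3, 4, 1, 4, 4, 5, 5, 5, 5, 5, 6, 6, 2, 3].
The maximum is 6; one witness is 46, 39, 36, 25, 2, -2 at positions 2,3,5,11,12,17.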